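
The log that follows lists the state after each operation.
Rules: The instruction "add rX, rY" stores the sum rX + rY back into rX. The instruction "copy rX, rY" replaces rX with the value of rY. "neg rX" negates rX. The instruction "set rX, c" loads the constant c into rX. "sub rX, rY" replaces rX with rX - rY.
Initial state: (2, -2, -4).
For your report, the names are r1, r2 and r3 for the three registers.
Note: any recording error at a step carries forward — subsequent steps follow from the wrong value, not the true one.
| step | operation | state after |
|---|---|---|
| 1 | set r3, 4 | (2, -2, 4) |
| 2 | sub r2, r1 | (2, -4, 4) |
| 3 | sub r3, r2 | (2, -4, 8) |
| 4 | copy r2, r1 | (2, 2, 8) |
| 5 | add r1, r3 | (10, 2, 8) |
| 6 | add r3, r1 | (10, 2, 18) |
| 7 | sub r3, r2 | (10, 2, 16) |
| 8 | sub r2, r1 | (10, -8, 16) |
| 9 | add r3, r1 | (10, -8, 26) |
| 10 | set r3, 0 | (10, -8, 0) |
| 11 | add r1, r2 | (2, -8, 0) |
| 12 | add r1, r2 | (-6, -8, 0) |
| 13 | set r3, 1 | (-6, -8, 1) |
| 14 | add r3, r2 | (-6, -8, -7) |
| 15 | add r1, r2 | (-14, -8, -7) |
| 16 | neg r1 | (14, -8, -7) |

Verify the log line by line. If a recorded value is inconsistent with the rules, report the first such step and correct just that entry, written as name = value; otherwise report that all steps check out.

Recomputing the run from the initial state:
step 1: r1 = 2, r2 = -2, r3 = 4
step 2: r1 = 2, r2 = -4, r3 = 4
step 3: r1 = 2, r2 = -4, r3 = 8
step 4: r1 = 2, r2 = 2, r3 = 8
step 5: r1 = 10, r2 = 2, r3 = 8
step 6: r1 = 10, r2 = 2, r3 = 18
step 7: r1 = 10, r2 = 2, r3 = 16
step 8: r1 = 10, r2 = -8, r3 = 16
step 9: r1 = 10, r2 = -8, r3 = 26
step 10: r1 = 10, r2 = -8, r3 = 0
step 11: r1 = 2, r2 = -8, r3 = 0
step 12: r1 = -6, r2 = -8, r3 = 0
step 13: r1 = -6, r2 = -8, r3 = 1
step 14: r1 = -6, r2 = -8, r3 = -7
step 15: r1 = -14, r2 = -8, r3 = -7
step 16: r1 = 14, r2 = -8, r3 = -7
This matches the log at every step.

no error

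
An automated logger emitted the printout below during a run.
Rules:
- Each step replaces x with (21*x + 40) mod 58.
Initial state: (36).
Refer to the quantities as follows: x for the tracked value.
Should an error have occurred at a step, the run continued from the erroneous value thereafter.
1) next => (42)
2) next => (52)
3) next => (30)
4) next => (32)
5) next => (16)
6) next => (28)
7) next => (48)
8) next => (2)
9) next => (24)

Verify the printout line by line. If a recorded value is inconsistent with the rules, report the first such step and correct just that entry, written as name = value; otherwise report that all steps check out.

step 8, x = 4

Recomputing the run from the initial state:
step 1: x = 42
step 2: x = 52
step 3: x = 30
step 4: x = 32
step 5: x = 16
step 6: x = 28
step 7: x = 48
step 8: x = 4
step 9: x = 8
The first disagreement with the printout is at step 8, where the value should be x = 4.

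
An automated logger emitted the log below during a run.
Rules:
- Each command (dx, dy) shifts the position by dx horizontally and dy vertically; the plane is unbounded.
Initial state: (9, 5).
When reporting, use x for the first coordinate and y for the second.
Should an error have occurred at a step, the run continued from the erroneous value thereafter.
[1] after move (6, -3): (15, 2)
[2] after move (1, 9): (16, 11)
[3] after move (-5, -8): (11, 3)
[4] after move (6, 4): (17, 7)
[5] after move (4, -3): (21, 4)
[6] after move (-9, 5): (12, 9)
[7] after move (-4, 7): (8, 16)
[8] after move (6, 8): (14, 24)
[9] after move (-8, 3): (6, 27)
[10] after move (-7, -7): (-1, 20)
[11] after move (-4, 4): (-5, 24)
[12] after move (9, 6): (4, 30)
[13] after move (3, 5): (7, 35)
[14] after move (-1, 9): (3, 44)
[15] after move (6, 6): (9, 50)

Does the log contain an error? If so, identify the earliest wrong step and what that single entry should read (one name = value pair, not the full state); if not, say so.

1. x = 9 + (6) = 15, y = 5 + (-3) = 2 (same as recorded)
2. x = 15 + (1) = 16, y = 2 + (9) = 11 (confirmed correct)
3. x = 16 + (-5) = 11, y = 11 + (-8) = 3 (verified)
4. x = 11 + (6) = 17, y = 3 + (4) = 7 (in agreement)
5. x = 17 + (4) = 21, y = 7 + (-3) = 4 (no discrepancy)
6. x = 21 + (-9) = 12, y = 4 + (5) = 9 (in agreement)
7. x = 12 + (-4) = 8, y = 9 + (7) = 16 (checks out)
8. x = 8 + (6) = 14, y = 16 + (8) = 24 (agrees with the log)
9. x = 14 + (-8) = 6, y = 24 + (3) = 27 (exactly as logged)
10. x = 6 + (-7) = -1, y = 27 + (-7) = 20 (no discrepancy)
11. x = -1 + (-4) = -5, y = 20 + (4) = 24 (agrees with the log)
12. x = -5 + (9) = 4, y = 24 + (6) = 30 (agrees with the log)
13. x = 4 + (3) = 7, y = 30 + (5) = 35 (confirmed correct)
14. x = 7 + (-1) = 6, y = 35 + (9) = 44 (the log has a different value)
First deviation found at step 14; the corrected entry is x = 6.

step 14, x = 6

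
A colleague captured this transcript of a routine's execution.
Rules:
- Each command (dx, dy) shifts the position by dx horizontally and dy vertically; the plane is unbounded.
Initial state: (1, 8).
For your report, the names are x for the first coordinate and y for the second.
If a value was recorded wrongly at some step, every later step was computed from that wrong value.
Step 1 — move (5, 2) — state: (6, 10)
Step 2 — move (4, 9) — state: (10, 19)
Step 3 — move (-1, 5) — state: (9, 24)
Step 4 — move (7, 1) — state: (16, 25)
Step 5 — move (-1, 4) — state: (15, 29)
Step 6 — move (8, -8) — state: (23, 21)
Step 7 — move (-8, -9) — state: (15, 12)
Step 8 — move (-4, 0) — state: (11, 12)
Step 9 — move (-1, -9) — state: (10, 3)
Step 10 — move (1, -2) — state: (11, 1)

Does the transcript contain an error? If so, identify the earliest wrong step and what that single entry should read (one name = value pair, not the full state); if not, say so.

Step 1: x = 1 + (5) = 6, y = 8 + (2) = 10 — confirmed correct.
Step 2: x = 6 + (4) = 10, y = 10 + (9) = 19 — verified.
Step 3: x = 10 + (-1) = 9, y = 19 + (5) = 24 — verified.
Step 4: x = 9 + (7) = 16, y = 24 + (1) = 25 — agrees with the transcript.
Step 5: x = 16 + (-1) = 15, y = 25 + (4) = 29 — no discrepancy.
Step 6: x = 15 + (8) = 23, y = 29 + (-8) = 21 — in agreement.
Step 7: x = 23 + (-8) = 15, y = 21 + (-9) = 12 — no discrepancy.
Step 8: x = 15 + (-4) = 11, y = 12 + (0) = 12 — consistent with the transcript.
Step 9: x = 11 + (-1) = 10, y = 12 + (-9) = 3 — in agreement.
Step 10: x = 10 + (1) = 11, y = 3 + (-2) = 1 — matches.
All steps check out; nothing to correct.

no error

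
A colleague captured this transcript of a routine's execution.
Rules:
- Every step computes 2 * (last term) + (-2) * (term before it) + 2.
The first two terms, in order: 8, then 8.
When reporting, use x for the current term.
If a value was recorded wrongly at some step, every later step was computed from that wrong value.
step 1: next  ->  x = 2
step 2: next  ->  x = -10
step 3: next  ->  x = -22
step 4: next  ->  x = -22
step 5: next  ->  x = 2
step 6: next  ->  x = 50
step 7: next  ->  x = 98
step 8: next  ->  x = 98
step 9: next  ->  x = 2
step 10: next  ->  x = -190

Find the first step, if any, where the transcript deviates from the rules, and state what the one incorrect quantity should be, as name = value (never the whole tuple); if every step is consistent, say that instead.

no error

Step 1: x = 2*(8) + (-2)*(8) + (2) = 2 — confirmed correct.
Step 2: x = 2*(2) + (-2)*(8) + (2) = -10 — no discrepancy.
Step 3: x = 2*(-10) + (-2)*(2) + (2) = -22 — exactly as logged.
Step 4: x = 2*(-22) + (-2)*(-10) + (2) = -22 — same as recorded.
Step 5: x = 2*(-22) + (-2)*(-22) + (2) = 2 — no discrepancy.
Step 6: x = 2*(2) + (-2)*(-22) + (2) = 50 — agrees with the transcript.
Step 7: x = 2*(50) + (-2)*(2) + (2) = 98 — checks out.
Step 8: x = 2*(98) + (-2)*(50) + (2) = 98 — matches.
Step 9: x = 2*(98) + (-2)*(98) + (2) = 2 — matches.
Step 10: x = 2*(2) + (-2)*(98) + (2) = -190 — matches.
The whole run recomputes cleanly — no discrepancies.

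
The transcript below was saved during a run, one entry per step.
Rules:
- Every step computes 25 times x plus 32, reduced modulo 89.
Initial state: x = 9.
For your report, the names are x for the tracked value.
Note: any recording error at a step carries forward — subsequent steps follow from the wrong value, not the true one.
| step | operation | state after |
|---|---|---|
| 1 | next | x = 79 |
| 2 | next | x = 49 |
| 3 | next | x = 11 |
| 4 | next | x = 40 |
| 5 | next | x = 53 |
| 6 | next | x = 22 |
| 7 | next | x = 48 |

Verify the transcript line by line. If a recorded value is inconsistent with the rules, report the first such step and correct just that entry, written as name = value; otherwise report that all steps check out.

Recomputing the run from the initial state:
step 1: x = 79
step 2: x = 49
step 3: x = 11
step 4: x = 40
step 5: x = 53
step 6: x = 22
step 7: x = 48
This matches the transcript at every step.

no error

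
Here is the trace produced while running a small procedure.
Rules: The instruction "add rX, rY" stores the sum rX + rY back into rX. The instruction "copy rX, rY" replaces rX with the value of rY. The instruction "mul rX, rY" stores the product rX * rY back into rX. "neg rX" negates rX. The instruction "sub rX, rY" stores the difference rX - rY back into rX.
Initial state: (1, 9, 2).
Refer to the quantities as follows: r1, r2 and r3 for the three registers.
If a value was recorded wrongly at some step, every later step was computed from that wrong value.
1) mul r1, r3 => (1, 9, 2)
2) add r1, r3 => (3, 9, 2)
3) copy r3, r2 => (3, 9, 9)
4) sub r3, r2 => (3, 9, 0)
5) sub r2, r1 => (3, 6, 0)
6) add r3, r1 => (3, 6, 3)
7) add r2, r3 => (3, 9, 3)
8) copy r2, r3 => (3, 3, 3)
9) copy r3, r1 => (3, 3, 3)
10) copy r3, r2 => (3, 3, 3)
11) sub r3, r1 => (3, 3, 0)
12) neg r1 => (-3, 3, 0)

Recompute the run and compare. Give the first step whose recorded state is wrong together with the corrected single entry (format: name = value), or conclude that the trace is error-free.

1. r1 = 1 * 2 = 2 (not what was recorded)
The audit stops at step 1: the recorded entry is wrong and should be r1 = 2.

step 1, r1 = 2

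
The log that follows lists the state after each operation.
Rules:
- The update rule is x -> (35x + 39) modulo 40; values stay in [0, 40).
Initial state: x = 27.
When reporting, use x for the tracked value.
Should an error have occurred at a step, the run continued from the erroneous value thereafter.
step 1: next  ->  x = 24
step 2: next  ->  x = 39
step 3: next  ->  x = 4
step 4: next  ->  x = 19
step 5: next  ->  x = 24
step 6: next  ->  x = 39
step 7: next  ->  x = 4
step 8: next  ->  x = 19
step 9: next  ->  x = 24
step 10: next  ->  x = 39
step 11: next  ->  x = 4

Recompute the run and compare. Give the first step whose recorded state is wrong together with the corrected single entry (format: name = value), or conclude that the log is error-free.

Recomputing the run from the initial state:
step 1: x = 24
step 2: x = 39
step 3: x = 4
step 4: x = 19
step 5: x = 24
step 6: x = 39
step 7: x = 4
step 8: x = 19
step 9: x = 24
step 10: x = 39
step 11: x = 4
This matches the log at every step.

no error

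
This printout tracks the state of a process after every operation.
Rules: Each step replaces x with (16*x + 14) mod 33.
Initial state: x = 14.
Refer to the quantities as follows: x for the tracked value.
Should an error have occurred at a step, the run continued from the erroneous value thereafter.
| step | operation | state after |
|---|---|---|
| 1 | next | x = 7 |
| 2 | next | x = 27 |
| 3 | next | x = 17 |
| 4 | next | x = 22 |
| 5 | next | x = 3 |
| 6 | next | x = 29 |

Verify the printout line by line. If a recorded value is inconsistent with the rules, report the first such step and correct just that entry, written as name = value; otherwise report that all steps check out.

no error

Recomputing the run from the initial state:
step 1: x = 7
step 2: x = 27
step 3: x = 17
step 4: x = 22
step 5: x = 3
step 6: x = 29
This matches the printout at every step.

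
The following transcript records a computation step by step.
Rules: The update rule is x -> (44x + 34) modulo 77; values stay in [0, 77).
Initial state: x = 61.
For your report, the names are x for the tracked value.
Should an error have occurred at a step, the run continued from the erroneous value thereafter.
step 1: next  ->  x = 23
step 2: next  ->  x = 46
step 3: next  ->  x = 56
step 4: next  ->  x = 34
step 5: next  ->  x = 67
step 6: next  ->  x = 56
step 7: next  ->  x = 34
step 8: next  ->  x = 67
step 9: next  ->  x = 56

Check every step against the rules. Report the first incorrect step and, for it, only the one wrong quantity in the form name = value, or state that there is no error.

Step 1: x = (44*61 + 34) mod 77 = 23 — matches.
Step 2: x = (44*23 + 34) mod 77 = 45 — the entry is off here.
So the first discrepancy is step 2, where the right value is x = 45.

step 2, x = 45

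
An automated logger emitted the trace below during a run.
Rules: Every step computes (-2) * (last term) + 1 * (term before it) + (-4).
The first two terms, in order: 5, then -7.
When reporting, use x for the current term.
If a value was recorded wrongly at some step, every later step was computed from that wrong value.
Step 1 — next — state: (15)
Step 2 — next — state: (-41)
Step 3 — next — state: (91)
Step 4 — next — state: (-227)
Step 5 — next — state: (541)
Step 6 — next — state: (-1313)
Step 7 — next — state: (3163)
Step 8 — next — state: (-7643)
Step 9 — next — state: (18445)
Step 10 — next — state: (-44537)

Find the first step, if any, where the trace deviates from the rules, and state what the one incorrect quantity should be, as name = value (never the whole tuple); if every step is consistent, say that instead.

step 3, x = 93

Recomputing the run from the initial state:
step 1: x = 15
step 2: x = -41
step 3: x = 93
step 4: x = -231
step 5: x = 551
step 6: x = -1337
step 7: x = 3221
step 8: x = -7783
step 9: x = 18783
step 10: x = -45353
The first disagreement with the trace is at step 3, where the value should be x = 93.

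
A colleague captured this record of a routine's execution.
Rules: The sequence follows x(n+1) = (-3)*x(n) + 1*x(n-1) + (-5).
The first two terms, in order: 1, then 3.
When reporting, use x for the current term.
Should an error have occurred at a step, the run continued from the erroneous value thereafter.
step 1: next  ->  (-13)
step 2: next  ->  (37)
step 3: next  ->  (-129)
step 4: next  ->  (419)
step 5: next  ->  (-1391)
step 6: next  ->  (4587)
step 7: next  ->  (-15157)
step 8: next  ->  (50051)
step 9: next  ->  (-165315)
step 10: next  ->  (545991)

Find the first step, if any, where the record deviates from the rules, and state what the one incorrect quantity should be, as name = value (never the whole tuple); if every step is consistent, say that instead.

step 8, x = 50053

Recomputing the run from the initial state:
step 1: x = -13
step 2: x = 37
step 3: x = -129
step 4: x = 419
step 5: x = -1391
step 6: x = 4587
step 7: x = -15157
step 8: x = 50053
step 9: x = -165321
step 10: x = 546011
The first disagreement with the record is at step 8, where the value should be x = 50053.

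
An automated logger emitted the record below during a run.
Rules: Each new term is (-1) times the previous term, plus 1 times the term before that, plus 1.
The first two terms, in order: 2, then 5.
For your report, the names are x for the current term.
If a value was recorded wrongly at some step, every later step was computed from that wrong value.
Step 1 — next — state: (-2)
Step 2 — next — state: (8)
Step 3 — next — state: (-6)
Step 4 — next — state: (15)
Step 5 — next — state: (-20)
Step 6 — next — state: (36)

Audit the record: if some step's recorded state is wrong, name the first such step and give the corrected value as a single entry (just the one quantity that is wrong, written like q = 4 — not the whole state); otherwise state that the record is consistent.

1. x = -1*(5) + (1)*(2) + (1) = -2 (confirmed correct)
2. x = -1*(-2) + (1)*(5) + (1) = 8 (checks out)
3. x = -1*(8) + (1)*(-2) + (1) = -9 (the recorded entry deviates here)
So the first discrepancy is step 3, where the right value is x = -9.

step 3, x = -9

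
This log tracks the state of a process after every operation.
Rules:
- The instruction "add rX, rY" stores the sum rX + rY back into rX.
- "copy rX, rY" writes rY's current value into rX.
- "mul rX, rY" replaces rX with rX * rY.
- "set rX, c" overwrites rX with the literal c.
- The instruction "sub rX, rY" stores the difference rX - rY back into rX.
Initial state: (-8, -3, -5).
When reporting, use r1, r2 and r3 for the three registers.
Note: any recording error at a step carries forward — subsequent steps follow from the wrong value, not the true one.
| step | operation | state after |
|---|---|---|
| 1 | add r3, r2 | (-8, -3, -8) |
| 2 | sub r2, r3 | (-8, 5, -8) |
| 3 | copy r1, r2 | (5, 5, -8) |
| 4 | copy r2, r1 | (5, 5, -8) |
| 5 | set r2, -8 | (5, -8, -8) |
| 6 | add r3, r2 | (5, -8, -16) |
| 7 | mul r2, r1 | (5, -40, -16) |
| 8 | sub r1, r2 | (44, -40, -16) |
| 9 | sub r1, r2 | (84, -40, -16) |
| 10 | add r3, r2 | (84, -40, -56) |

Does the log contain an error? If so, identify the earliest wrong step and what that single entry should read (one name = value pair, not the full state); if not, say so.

1. r3 = -5 + -3 = -8 (matches)
2. r2 = -3 - -8 = 5 (confirmed correct)
3. r1 = 5 (matches)
4. r2 = 5 (verified)
5. r2 = -8 (agrees with the log)
6. r3 = -8 + -8 = -16 (verified)
7. r2 = -8 * 5 = -40 (exactly as logged)
8. r1 = 5 - -40 = 45 (first mismatch against the log)
The audit stops at step 8: the recorded entry is wrong and should be r1 = 45.

step 8, r1 = 45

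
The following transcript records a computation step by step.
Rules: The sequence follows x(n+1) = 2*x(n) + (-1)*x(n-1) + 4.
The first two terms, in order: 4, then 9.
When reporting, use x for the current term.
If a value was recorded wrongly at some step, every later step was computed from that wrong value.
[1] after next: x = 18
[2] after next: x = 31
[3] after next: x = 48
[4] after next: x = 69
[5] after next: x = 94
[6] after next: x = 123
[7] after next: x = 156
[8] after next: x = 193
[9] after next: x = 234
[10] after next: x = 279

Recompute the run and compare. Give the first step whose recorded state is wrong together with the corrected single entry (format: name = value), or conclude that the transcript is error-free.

1. x = 2*(9) + (-1)*(4) + (4) = 18 (exactly as logged)
2. x = 2*(18) + (-1)*(9) + (4) = 31 (in agreement)
3. x = 2*(31) + (-1)*(18) + (4) = 48 (no discrepancy)
4. x = 2*(48) + (-1)*(31) + (4) = 69 (same as recorded)
5. x = 2*(69) + (-1)*(48) + (4) = 94 (checks out)
6. x = 2*(94) + (-1)*(69) + (4) = 123 (confirmed correct)
7. x = 2*(123) + (-1)*(94) + (4) = 156 (checks out)
8. x = 2*(156) + (-1)*(123) + (4) = 193 (consistent with the transcript)
9. x = 2*(193) + (-1)*(156) + (4) = 234 (consistent with the transcript)
10. x = 2*(234) + (-1)*(193) + (4) = 279 (consistent with the transcript)
All entries verified; no error found.

no error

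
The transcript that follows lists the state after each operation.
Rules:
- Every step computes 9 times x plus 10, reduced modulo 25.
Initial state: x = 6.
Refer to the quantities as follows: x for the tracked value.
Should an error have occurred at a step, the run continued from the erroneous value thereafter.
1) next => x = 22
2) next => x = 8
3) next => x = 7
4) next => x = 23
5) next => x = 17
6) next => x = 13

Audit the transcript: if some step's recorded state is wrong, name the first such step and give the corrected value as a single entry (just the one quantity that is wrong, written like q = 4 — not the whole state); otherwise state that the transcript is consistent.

step 1, x = 14

step 1: x = (9*6 + 10) mod 25 = 14 -> the recorded entry deviates here
Step 1 is the first one off; corrected, x = 14.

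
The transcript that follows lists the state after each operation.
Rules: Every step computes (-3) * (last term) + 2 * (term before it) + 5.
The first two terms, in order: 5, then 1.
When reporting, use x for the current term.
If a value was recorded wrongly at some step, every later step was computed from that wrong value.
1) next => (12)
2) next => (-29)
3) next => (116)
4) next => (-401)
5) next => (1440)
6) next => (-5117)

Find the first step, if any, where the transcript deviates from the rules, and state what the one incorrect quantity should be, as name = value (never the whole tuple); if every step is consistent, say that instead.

no error

Step 1: x = -3*(1) + (2)*(5) + (5) = 12 — confirmed correct.
Step 2: x = -3*(12) + (2)*(1) + (5) = -29 — verified.
Step 3: x = -3*(-29) + (2)*(12) + (5) = 116 — confirmed correct.
Step 4: x = -3*(116) + (2)*(-29) + (5) = -401 — in agreement.
Step 5: x = -3*(-401) + (2)*(116) + (5) = 1440 — verified.
Step 6: x = -3*(1440) + (2)*(-401) + (5) = -5117 — no discrepancy.
All steps check out; nothing to correct.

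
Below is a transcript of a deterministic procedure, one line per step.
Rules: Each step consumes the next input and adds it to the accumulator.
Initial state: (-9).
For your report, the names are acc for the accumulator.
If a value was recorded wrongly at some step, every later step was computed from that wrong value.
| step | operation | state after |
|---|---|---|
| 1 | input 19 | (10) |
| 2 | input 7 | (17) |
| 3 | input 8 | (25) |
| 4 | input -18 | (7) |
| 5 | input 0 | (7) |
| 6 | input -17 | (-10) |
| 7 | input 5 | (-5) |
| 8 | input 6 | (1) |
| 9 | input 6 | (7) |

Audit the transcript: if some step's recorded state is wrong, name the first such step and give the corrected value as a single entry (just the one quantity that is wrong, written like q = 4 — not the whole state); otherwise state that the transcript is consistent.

Step 1: acc = -9 + 19 = 10 — no discrepancy.
Step 2: acc = 10 + 7 = 17 — checks out.
Step 3: acc = 17 + 8 = 25 — confirmed correct.
Step 4: acc = 25 + -18 = 7 — same as recorded.
Step 5: acc = 7 + 0 = 7 — verified.
Step 6: acc = 7 + -17 = -10 — matches.
Step 7: acc = -10 + 5 = -5 — confirmed correct.
Step 8: acc = -5 + 6 = 1 — matches.
Step 9: acc = 1 + 6 = 7 — checks out.
Each recorded entry agrees with the recomputation.

no error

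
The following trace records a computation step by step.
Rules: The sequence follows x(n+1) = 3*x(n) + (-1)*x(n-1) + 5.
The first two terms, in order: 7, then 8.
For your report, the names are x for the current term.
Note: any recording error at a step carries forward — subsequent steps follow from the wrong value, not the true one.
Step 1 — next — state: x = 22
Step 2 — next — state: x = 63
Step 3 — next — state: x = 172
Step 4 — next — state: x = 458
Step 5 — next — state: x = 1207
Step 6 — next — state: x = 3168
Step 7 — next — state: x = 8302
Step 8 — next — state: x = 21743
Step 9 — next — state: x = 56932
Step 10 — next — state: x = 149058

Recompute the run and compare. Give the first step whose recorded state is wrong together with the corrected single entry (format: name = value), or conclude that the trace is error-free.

no error

step 1: x = 3*(8) + (-1)*(7) + (5) = 22 -> in agreement
step 2: x = 3*(22) + (-1)*(8) + (5) = 63 -> matches
step 3: x = 3*(63) + (-1)*(22) + (5) = 172 -> checks out
step 4: x = 3*(172) + (-1)*(63) + (5) = 458 -> checks out
step 5: x = 3*(458) + (-1)*(172) + (5) = 1207 -> checks out
step 6: x = 3*(1207) + (-1)*(458) + (5) = 3168 -> verified
step 7: x = 3*(3168) + (-1)*(1207) + (5) = 8302 -> exactly as logged
step 8: x = 3*(8302) + (-1)*(3168) + (5) = 21743 -> consistent with the trace
step 9: x = 3*(21743) + (-1)*(8302) + (5) = 56932 -> checks out
step 10: x = 3*(56932) + (-1)*(21743) + (5) = 149058 -> exactly as logged
Nothing is out of place; the run is error-free.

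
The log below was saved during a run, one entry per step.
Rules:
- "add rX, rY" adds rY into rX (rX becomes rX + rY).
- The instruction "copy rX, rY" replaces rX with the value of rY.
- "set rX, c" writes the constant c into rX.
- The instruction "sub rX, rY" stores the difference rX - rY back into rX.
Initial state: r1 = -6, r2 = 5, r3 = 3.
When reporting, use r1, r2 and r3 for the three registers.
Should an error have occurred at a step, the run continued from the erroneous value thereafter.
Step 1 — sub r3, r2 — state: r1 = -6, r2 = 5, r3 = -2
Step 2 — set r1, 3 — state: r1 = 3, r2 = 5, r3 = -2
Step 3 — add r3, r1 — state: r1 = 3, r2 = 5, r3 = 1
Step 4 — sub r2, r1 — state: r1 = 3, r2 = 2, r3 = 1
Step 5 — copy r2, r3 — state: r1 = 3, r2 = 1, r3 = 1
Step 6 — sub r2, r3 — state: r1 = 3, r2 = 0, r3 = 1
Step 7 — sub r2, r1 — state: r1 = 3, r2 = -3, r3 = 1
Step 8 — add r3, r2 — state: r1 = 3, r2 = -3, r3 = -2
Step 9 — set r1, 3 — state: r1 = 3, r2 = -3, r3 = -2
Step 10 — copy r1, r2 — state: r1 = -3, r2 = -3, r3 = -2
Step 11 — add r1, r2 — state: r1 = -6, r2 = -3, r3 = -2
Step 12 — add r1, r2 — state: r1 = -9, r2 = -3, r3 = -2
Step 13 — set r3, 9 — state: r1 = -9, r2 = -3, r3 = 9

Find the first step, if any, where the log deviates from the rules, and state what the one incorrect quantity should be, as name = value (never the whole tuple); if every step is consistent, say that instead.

no error

1. r3 = 3 - 5 = -2 (agrees with the log)
2. r1 = 3 (confirmed correct)
3. r3 = -2 + 3 = 1 (exactly as logged)
4. r2 = 5 - 3 = 2 (checks out)
5. r2 = 1 (in agreement)
6. r2 = 1 - 1 = 0 (agrees with the log)
7. r2 = 0 - 3 = -3 (exactly as logged)
8. r3 = 1 + -3 = -2 (confirmed correct)
9. r1 = 3 (agrees with the log)
10. r1 = -3 (confirmed correct)
11. r1 = -3 + -3 = -6 (consistent with the log)
12. r1 = -6 + -3 = -9 (consistent with the log)
13. r3 = 9 (verified)
Nothing is out of place; the run is error-free.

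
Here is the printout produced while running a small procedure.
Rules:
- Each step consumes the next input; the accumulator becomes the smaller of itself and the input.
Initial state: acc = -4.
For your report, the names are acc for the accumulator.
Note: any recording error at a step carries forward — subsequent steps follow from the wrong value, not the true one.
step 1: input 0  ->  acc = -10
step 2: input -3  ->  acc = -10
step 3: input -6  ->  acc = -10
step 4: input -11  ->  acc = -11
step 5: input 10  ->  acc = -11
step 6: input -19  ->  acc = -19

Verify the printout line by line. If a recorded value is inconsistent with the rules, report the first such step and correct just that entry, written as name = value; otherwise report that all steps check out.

1. acc = min(-4, 0) = -4 (the printout has a different value)
Conclusion: step 1 carries the first error; the entry should be acc = -4.

step 1, acc = -4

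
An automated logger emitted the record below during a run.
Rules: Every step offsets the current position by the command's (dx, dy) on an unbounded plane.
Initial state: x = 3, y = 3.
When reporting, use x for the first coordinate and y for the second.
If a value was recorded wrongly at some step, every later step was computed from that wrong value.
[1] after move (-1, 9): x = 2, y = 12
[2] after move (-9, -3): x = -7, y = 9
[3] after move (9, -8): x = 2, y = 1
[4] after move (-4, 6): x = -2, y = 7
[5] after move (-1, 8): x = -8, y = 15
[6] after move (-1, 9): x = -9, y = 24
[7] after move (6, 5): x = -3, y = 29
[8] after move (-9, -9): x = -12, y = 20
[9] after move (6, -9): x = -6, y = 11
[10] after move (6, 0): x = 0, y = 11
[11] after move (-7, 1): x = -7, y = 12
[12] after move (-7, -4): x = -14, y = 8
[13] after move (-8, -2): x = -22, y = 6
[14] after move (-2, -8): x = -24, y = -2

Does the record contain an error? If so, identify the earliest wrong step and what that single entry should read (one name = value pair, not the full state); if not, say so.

Recomputing the run from the initial state:
step 1: x = 2, y = 12
step 2: x = -7, y = 9
step 3: x = 2, y = 1
step 4: x = -2, y = 7
step 5: x = -3, y = 15
step 6: x = -4, y = 24
step 7: x = 2, y = 29
step 8: x = -7, y = 20
step 9: x = -1, y = 11
step 10: x = 5, y = 11
step 11: x = -2, y = 12
step 12: x = -9, y = 8
step 13: x = -17, y = 6
step 14: x = -19, y = -2
The first disagreement with the record is at step 5, where the value should be x = -3.

step 5, x = -3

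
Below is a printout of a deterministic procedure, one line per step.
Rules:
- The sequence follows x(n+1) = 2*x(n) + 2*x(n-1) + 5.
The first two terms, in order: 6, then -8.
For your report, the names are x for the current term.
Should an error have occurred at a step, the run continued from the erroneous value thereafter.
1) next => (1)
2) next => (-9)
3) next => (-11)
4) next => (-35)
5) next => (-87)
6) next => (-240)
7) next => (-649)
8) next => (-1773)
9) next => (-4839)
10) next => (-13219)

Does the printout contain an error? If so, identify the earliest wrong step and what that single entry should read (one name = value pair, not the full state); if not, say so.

1. x = 2*(-8) + (2)*(6) + (5) = 1 (agrees with the printout)
2. x = 2*(1) + (2)*(-8) + (5) = -9 (exactly as logged)
3. x = 2*(-9) + (2)*(1) + (5) = -11 (confirmed correct)
4. x = 2*(-11) + (2)*(-9) + (5) = -35 (agrees with the printout)
5. x = 2*(-35) + (2)*(-11) + (5) = -87 (agrees with the printout)
6. x = 2*(-87) + (2)*(-35) + (5) = -239 (first mismatch against the printout)
The audit stops at step 6: the recorded entry is wrong and should be x = -239.

step 6, x = -239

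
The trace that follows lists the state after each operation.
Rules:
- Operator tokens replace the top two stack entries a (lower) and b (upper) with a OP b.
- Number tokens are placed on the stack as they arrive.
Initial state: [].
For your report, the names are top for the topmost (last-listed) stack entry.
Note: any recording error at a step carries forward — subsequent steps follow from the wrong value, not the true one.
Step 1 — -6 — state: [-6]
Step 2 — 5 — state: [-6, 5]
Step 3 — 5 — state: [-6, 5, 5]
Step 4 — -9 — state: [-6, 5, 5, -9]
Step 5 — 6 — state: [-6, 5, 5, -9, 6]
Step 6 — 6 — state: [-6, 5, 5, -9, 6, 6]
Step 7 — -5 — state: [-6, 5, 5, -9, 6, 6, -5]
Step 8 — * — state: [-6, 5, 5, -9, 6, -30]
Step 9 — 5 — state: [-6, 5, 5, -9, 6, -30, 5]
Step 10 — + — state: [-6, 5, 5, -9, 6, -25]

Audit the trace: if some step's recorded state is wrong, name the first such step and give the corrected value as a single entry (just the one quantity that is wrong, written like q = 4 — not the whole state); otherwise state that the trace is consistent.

no error

Recomputing the run from the initial state:
step 1: [-6]
step 2: [-6, 5]
step 3: [-6, 5, 5]
step 4: [-6, 5, 5, -9]
step 5: [-6, 5, 5, -9, 6]
step 6: [-6, 5, 5, -9, 6, 6]
step 7: [-6, 5, 5, -9, 6, 6, -5]
step 8: [-6, 5, 5, -9, 6, -30]
step 9: [-6, 5, 5, -9, 6, -30, 5]
step 10: [-6, 5, 5, -9, 6, -25]
This matches the trace at every step.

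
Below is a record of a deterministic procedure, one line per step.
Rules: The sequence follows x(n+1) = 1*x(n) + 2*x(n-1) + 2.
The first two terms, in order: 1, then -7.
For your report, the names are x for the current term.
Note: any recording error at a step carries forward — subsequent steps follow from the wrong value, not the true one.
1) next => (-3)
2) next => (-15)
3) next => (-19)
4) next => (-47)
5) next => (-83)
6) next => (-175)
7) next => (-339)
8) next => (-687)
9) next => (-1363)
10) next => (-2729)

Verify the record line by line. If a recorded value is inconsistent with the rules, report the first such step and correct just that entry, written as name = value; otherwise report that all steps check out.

Step 1: x = 1*(-7) + (2)*(1) + (2) = -3 — matches.
Step 2: x = 1*(-3) + (2)*(-7) + (2) = -15 — exactly as logged.
Step 3: x = 1*(-15) + (2)*(-3) + (2) = -19 — same as recorded.
Step 4: x = 1*(-19) + (2)*(-15) + (2) = -47 — same as recorded.
Step 5: x = 1*(-47) + (2)*(-19) + (2) = -83 — in agreement.
Step 6: x = 1*(-83) + (2)*(-47) + (2) = -175 — confirmed correct.
Step 7: x = 1*(-175) + (2)*(-83) + (2) = -339 — checks out.
Step 8: x = 1*(-339) + (2)*(-175) + (2) = -687 — in agreement.
Step 9: x = 1*(-687) + (2)*(-339) + (2) = -1363 — exactly as logged.
Step 10: x = 1*(-1363) + (2)*(-687) + (2) = -2735 — a discrepancy with the record.
The earliest wrong entry is at step 10: it should read x = -2735.

step 10, x = -2735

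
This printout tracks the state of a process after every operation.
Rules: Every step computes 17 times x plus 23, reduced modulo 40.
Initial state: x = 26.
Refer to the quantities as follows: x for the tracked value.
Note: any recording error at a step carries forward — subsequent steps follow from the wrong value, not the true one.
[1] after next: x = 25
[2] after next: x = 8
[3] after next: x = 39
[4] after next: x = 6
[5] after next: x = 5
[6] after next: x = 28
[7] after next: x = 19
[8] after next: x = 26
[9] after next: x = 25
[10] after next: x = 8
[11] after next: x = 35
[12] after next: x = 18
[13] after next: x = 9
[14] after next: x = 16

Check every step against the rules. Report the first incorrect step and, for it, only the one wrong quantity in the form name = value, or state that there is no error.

Recomputing the run from the initial state:
step 1: x = 25
step 2: x = 8
step 3: x = 39
step 4: x = 6
step 5: x = 5
step 6: x = 28
step 7: x = 19
step 8: x = 26
step 9: x = 25
step 10: x = 8
step 11: x = 39
step 12: x = 6
step 13: x = 5
step 14: x = 28
The first disagreement with the printout is at step 11, where the value should be x = 39.

step 11, x = 39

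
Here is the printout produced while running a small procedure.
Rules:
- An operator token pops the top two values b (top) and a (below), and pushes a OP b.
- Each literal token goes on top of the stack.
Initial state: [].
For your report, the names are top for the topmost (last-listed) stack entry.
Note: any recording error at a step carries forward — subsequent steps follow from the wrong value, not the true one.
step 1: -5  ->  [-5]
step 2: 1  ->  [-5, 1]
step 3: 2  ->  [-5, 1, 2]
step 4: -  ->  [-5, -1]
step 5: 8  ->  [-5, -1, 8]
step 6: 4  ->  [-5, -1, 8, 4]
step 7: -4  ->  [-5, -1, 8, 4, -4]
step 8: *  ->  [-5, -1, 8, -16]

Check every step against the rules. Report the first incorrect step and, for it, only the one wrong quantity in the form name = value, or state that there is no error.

no error

1. push -5: top = -5 (in agreement)
2. push 1: top = 1 (no discrepancy)
3. push 2: top = 2 (agrees with the printout)
4. 1 - 2 = -1 (matches)
5. push 8: top = 8 (confirmed correct)
6. push 4: top = 4 (in agreement)
7. push -4: top = -4 (matches)
8. 4 * -4 = -16 (no discrepancy)
Each recorded entry agrees with the recomputation.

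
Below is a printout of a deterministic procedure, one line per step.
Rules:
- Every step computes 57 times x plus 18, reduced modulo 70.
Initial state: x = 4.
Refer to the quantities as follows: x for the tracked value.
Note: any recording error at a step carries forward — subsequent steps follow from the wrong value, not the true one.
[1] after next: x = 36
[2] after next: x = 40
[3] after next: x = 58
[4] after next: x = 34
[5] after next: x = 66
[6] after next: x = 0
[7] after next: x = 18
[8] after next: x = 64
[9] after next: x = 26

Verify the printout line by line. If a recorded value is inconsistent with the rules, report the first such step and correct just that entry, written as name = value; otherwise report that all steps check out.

1. x = (57*4 + 18) mod 70 = 36 (checks out)
2. x = (57*36 + 18) mod 70 = 40 (exactly as logged)
3. x = (57*40 + 18) mod 70 = 58 (confirmed correct)
4. x = (57*58 + 18) mod 70 = 34 (agrees with the printout)
5. x = (57*34 + 18) mod 70 = 66 (matches)
6. x = (57*66 + 18) mod 70 = 0 (consistent with the printout)
7. x = (57*0 + 18) mod 70 = 18 (same as recorded)
8. x = (57*18 + 18) mod 70 = 64 (consistent with the printout)
9. x = (57*64 + 18) mod 70 = 26 (matches)
Every step is consistent.

no error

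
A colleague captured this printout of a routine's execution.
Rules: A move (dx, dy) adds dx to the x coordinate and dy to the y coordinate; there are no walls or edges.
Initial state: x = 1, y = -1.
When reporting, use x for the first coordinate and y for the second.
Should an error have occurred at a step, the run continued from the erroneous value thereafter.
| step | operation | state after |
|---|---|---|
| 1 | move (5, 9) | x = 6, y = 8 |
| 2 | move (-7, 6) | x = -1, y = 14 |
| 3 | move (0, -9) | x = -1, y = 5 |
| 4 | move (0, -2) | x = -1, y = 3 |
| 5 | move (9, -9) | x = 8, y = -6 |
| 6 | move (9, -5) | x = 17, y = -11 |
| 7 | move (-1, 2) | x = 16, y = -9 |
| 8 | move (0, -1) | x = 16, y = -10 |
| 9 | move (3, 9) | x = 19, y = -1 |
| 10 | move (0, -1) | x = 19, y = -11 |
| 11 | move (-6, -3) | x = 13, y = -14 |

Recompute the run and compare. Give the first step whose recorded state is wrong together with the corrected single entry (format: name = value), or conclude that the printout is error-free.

step 10, y = -2

Recomputing the run from the initial state:
step 1: x = 6, y = 8
step 2: x = -1, y = 14
step 3: x = -1, y = 5
step 4: x = -1, y = 3
step 5: x = 8, y = -6
step 6: x = 17, y = -11
step 7: x = 16, y = -9
step 8: x = 16, y = -10
step 9: x = 19, y = -1
step 10: x = 19, y = -2
step 11: x = 13, y = -5
The first disagreement with the printout is at step 10, where the value should be y = -2.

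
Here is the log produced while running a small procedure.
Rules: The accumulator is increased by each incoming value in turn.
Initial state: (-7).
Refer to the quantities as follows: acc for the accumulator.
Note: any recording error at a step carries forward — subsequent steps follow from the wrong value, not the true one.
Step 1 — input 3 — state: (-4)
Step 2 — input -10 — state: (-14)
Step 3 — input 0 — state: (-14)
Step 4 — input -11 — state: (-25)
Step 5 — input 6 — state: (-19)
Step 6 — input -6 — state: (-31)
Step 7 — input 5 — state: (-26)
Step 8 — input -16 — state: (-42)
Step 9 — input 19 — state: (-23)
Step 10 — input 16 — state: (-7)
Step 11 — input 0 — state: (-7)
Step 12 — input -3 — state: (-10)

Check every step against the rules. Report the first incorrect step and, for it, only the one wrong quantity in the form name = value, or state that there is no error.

step 6, acc = -25

step 1: acc = -7 + 3 = -4 -> agrees with the log
step 2: acc = -4 + -10 = -14 -> matches
step 3: acc = -14 + 0 = -14 -> checks out
step 4: acc = -14 + -11 = -25 -> in agreement
step 5: acc = -25 + 6 = -19 -> verified
step 6: acc = -19 + -6 = -25 -> this is not what the log shows
Conclusion: step 6 carries the first error; the entry should be acc = -25.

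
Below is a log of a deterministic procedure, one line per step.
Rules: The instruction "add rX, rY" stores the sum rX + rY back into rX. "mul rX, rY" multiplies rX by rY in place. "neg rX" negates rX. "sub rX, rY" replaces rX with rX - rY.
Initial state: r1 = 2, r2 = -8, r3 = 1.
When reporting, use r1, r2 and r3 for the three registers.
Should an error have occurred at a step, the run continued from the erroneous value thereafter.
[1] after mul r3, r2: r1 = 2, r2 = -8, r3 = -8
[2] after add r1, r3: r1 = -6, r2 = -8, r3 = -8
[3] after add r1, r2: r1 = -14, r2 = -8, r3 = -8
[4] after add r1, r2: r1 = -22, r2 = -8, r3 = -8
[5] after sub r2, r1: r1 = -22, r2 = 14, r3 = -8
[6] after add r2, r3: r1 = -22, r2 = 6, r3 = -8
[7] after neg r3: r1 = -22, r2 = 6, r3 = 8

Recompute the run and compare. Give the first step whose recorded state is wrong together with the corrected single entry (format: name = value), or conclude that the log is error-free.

step 1: r3 = 1 * -8 = -8 -> no discrepancy
step 2: r1 = 2 + -8 = -6 -> in agreement
step 3: r1 = -6 + -8 = -14 -> no discrepancy
step 4: r1 = -14 + -8 = -22 -> checks out
step 5: r2 = -8 - -22 = 14 -> no discrepancy
step 6: r2 = 14 + -8 = 6 -> no discrepancy
step 7: r3 = -(-8) = 8 -> no discrepancy
Each recorded entry agrees with the recomputation.

no error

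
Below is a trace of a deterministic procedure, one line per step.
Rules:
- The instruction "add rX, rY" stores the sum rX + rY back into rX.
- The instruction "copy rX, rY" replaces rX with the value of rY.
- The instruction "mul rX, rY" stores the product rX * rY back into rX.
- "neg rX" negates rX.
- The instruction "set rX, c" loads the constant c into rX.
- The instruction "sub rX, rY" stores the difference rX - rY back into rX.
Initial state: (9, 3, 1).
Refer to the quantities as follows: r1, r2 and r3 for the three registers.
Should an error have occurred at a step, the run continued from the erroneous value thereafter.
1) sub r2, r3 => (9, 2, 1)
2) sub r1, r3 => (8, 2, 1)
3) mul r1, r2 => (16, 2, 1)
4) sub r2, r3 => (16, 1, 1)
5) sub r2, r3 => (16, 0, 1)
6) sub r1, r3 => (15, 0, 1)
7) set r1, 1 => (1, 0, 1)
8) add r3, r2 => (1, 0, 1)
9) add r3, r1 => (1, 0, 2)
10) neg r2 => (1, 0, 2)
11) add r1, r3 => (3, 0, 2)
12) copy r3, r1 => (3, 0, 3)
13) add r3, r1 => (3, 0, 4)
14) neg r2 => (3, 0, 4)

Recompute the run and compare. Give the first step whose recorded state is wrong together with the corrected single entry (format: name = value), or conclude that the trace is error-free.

Recomputing the run from the initial state:
step 1: r1 = 9, r2 = 2, r3 = 1
step 2: r1 = 8, r2 = 2, r3 = 1
step 3: r1 = 16, r2 = 2, r3 = 1
step 4: r1 = 16, r2 = 1, r3 = 1
step 5: r1 = 16, r2 = 0, r3 = 1
step 6: r1 = 15, r2 = 0, r3 = 1
step 7: r1 = 1, r2 = 0, r3 = 1
step 8: r1 = 1, r2 = 0, r3 = 1
step 9: r1 = 1, r2 = 0, r3 = 2
step 10: r1 = 1, r2 = 0, r3 = 2
step 11: r1 = 3, r2 = 0, r3 = 2
step 12: r1 = 3, r2 = 0, r3 = 3
step 13: r1 = 3, r2 = 0, r3 = 6
step 14: r1 = 3, r2 = 0, r3 = 6
The first disagreement with the trace is at step 13, where the value should be r3 = 6.

step 13, r3 = 6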